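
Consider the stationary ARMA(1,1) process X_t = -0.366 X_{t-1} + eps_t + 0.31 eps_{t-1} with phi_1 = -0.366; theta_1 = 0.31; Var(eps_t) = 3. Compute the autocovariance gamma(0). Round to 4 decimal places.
\gamma(0) = 3.0109

Multiply the model equation by X_{t-k} and take expectations. With theta_0 = psi_0 = 1 and psi_j the MA(infinity) weights, this gives
  gamma(k) - sum_i phi_i gamma(k-i) = c_k,
  c_k = sigma^2 * sum_{j=k..q} theta_j psi_{j-k}   (c_k = 0 for k > q),
using gamma(-m) = gamma(m).
psi-weights needed (psi_j = theta_j + sum_i phi_i psi_{j-i}):
  psi_1 = theta_1 + phi_1 = 0.31 + (-0.366) = -0.056
Right-hand sides:
  c_0 = sigma^2 (1 + theta_1 psi_1) = 3 * (1 + (0.31)(-0.056)) = 3 * 0.98264 = 2.94792
  c_1 = sigma^2 theta_1 = 3 * (0.31) = 0.93
  c_2 = 0
Equations for k = 0 and k = 1 (AR order 1):
  gamma(0) = phi_1 gamma(1) + c_0
  gamma(1) = phi_1 gamma(0) + c_1
Substituting the second into the first: gamma(0) (1 - phi_1^2) = c_0 + phi_1 c_1, so
  gamma(0) = (c_0 + phi_1 c_1) / (1 - phi_1^2) = (2.94792 + (-0.366)(0.93)) / (1 - (-0.366)^2) = 2.60754 / 0.866044 = 3.010863.
Therefore gamma(0) = 3.0109 (to 4 decimal places).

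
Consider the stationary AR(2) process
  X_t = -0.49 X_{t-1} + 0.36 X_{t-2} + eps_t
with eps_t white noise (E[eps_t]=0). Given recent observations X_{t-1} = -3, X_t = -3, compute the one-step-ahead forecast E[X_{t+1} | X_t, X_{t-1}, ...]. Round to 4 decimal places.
E[X_{t+1} \mid \mathcal F_t] = 0.3900

For an AR(p) model X_t = c + sum_i phi_i X_{t-i} + eps_t, the
one-step-ahead conditional mean is
  E[X_{t+1} | X_t, ...] = c + sum_i phi_i X_{t+1-i}.
Substitute known values:
  E[X_{t+1} | ...] = (-0.49) * (-3) + (0.36) * (-3)
                   = 0.3900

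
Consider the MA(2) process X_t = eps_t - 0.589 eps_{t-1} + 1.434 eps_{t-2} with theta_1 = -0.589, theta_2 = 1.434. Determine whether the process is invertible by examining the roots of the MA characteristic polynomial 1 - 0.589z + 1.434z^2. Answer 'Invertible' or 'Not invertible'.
\text{Not invertible}

The MA(q) characteristic polynomial is P(z) = 1 - 0.589z + 1.434z^2.
Invertibility requires all roots to lie outside the unit circle, i.e. |z| > 1 for every root.
Set 1 + (-0.589) z + (1.434) z^2 = 0, i.e. a z^2 + b z + c = 0 with a = 1.434, b = -0.589, c = 1.
Discriminant D = b^2 - 4ac = (-0.589)^2 - 4*(1.434)*1 = 0.346921 - (5.736) = -5.389079.
D < 0, so the roots are the complex-conjugate pair z = (-b +/- i sqrt(-D)) / (2a) = 0.2054 +/- 0.8094i.
For a conjugate pair |z|^2 = z * conj(z) = (product of roots) = c/a = 1/(1.434) = 0.69735, so |z| = sqrt(0.69735) = 0.8351 for both roots.
Moduli of all roots: 0.8351, 0.8351.
All moduli strictly greater than 1? No.
Verdict: Not invertible.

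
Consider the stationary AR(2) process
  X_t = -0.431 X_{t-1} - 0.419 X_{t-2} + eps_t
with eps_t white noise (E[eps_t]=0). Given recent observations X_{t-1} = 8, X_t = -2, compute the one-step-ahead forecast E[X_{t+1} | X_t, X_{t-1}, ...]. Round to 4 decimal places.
E[X_{t+1} \mid \mathcal F_t] = -2.4900

For an AR(p) model X_t = c + sum_i phi_i X_{t-i} + eps_t, the
one-step-ahead conditional mean is
  E[X_{t+1} | X_t, ...] = c + sum_i phi_i X_{t+1-i}.
Substitute known values:
  E[X_{t+1} | ...] = (-0.431) * (-2) + (-0.419) * (8)
                   = -2.4900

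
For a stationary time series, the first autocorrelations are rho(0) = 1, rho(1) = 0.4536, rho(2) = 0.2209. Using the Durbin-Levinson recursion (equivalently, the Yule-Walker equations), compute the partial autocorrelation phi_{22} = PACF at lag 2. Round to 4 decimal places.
\phi_{22} = 0.0191

The PACF at lag k is phi_{kk}, the last component of the solution
to the Yule-Walker system G_k phi = r_k where
  (G_k)_{ij} = rho(|i - j|), (r_k)_i = rho(i), i,j = 1..k.
Equivalently, Durbin-Levinson gives phi_{kk} iteratively:
  phi_{11} = rho(1)
  phi_{kk} = [rho(k) - sum_{j=1..k-1} phi_{k-1,j} rho(k-j)]
            / [1 - sum_{j=1..k-1} phi_{k-1,j} rho(j)],
  phi_{k,j} = phi_{k-1,j} - phi_{kk} phi_{k-1,k-j},  j = 1..k-1.
Step k = 1:
  phi_11 = rho(1) = 0.4536.
Step k = 2:
  phi_22 = [rho(2) - phi_11 rho(1)] / [1 - phi_11 rho(1)] = [0.2209 - (0.4536)(0.4536)] / [1 - (0.4536)(0.4536)]
         = 0.01514704 / 0.79424704 = 0.0191.
Therefore phi_{22} = 0.0191.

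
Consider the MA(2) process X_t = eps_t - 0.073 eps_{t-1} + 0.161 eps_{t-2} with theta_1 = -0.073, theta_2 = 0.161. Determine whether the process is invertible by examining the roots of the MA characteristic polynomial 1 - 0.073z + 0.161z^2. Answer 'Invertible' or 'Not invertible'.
\text{Invertible}

The MA(q) characteristic polynomial is P(z) = 1 - 0.073z + 0.161z^2.
Invertibility requires all roots to lie outside the unit circle, i.e. |z| > 1 for every root.
Set 1 + (-0.073) z + (0.161) z^2 = 0, i.e. a z^2 + b z + c = 0 with a = 0.161, b = -0.073, c = 1.
Discriminant D = b^2 - 4ac = (-0.073)^2 - 4*(0.161)*1 = 0.005329 - (0.644) = -0.638671.
D < 0, so the roots are the complex-conjugate pair z = (-b +/- i sqrt(-D)) / (2a) = 0.2267 +/- 2.4819i.
For a conjugate pair |z|^2 = z * conj(z) = (product of roots) = c/a = 1/(0.161) = 6.21118, so |z| = sqrt(6.21118) = 2.4922 for both roots.
Moduli of all roots: 2.4922, 2.4922.
All moduli strictly greater than 1? Yes.
Verdict: Invertible.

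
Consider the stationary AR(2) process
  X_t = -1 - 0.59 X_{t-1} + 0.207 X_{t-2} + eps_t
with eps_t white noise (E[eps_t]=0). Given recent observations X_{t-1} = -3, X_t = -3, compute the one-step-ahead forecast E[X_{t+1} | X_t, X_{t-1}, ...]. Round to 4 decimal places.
E[X_{t+1} \mid \mathcal F_t] = 0.1490

For an AR(p) model X_t = c + sum_i phi_i X_{t-i} + eps_t, the
one-step-ahead conditional mean is
  E[X_{t+1} | X_t, ...] = c + sum_i phi_i X_{t+1-i}.
Substitute known values:
  E[X_{t+1} | ...] = -1 + (-0.59) * (-3) + (0.207) * (-3)
                   = 0.1490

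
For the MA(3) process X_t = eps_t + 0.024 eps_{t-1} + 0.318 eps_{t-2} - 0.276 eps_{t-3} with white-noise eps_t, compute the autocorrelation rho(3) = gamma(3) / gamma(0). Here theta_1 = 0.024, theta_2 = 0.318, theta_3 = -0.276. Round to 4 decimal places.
\rho(3) = -0.2343

For an MA(q) process with theta_0 = 1, the autocovariance is
  gamma(k) = sigma^2 * sum_{i=0..q-k} theta_i * theta_{i+k},
and rho(k) = gamma(k) / gamma(0). Sigma^2 cancels.
  numerator   = (1)*(-0.276) = -0.276.
  denominator = (1)^2 + (0.024)^2 + (0.318)^2 + (-0.276)^2 = 1.177876.
  rho(3) = -0.276 / 1.177876 = -0.2343.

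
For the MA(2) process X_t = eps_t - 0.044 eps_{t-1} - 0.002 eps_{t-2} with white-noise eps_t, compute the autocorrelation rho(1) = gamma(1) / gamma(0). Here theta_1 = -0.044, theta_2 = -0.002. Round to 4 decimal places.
\rho(1) = -0.0438

For an MA(q) process with theta_0 = 1, the autocovariance is
  gamma(k) = sigma^2 * sum_{i=0..q-k} theta_i * theta_{i+k},
and rho(k) = gamma(k) / gamma(0). Sigma^2 cancels.
  numerator   = (1)*(-0.044) + (-0.044)*(-0.002) = -0.043912.
  denominator = (1)^2 + (-0.044)^2 + (-0.002)^2 = 1.00194.
  rho(1) = -0.043912 / 1.00194 = -0.0438.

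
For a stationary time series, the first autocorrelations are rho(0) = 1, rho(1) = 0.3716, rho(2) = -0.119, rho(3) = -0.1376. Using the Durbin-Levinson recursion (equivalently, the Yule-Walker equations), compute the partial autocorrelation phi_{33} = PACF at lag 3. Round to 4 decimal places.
\phi_{33} = 0.0390

The PACF at lag k is phi_{kk}, the last component of the solution
to the Yule-Walker system G_k phi = r_k where
  (G_k)_{ij} = rho(|i - j|), (r_k)_i = rho(i), i,j = 1..k.
Equivalently, Durbin-Levinson gives phi_{kk} iteratively:
  phi_{11} = rho(1)
  phi_{kk} = [rho(k) - sum_{j=1..k-1} phi_{k-1,j} rho(k-j)]
            / [1 - sum_{j=1..k-1} phi_{k-1,j} rho(j)],
  phi_{k,j} = phi_{k-1,j} - phi_{kk} phi_{k-1,k-j},  j = 1..k-1.
Step k = 1:
  phi_11 = rho(1) = 0.3716.
Step k = 2:
  phi_22 = [rho(2) - phi_11 rho(1)] / [1 - phi_11 rho(1)] = [-0.119 - (0.3716)(0.3716)] / [1 - (0.3716)(0.3716)]
         = -0.25708656 / 0.86191344 = -0.298274.
  Update: phi_21 = phi_11 - phi_22 phi_11 = 0.3716 - (-0.298274)(0.3716) = 0.482439.
Step k = 3:
  phi_33 = [rho(3) - phi_21 rho(2) - phi_22 rho(1)] / [1 - phi_21 rho(1) - phi_22 rho(2)]
    numerator   = -0.1376 - (0.482439)(-0.119) - (-0.298274)(0.3716) = 0.03064891
    denominator = 1 - (0.482439)(0.3716) - (-0.298274)(-0.119) = 0.78523115
  phi_33 = 0.03064891 / 0.78523115 = 0.039.
Therefore phi_{33} = 0.0390.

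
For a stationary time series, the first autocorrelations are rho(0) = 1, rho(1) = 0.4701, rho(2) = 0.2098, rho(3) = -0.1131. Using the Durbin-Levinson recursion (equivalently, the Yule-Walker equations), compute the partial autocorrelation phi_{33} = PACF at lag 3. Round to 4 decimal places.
\phi_{33} = -0.2650

The PACF at lag k is phi_{kk}, the last component of the solution
to the Yule-Walker system G_k phi = r_k where
  (G_k)_{ij} = rho(|i - j|), (r_k)_i = rho(i), i,j = 1..k.
Equivalently, Durbin-Levinson gives phi_{kk} iteratively:
  phi_{11} = rho(1)
  phi_{kk} = [rho(k) - sum_{j=1..k-1} phi_{k-1,j} rho(k-j)]
            / [1 - sum_{j=1..k-1} phi_{k-1,j} rho(j)],
  phi_{k,j} = phi_{k-1,j} - phi_{kk} phi_{k-1,k-j},  j = 1..k-1.
Step k = 1:
  phi_11 = rho(1) = 0.4701.
Step k = 2:
  phi_22 = [rho(2) - phi_11 rho(1)] / [1 - phi_11 rho(1)] = [0.2098 - (0.4701)(0.4701)] / [1 - (0.4701)(0.4701)]
         = -0.01119401 / 0.77900599 = -0.01437.
  Update: phi_21 = phi_11 - phi_22 phi_11 = 0.4701 - (-0.01437)(0.4701) = 0.476855.
Step k = 3:
  phi_33 = [rho(3) - phi_21 rho(2) - phi_22 rho(1)] / [1 - phi_21 rho(1) - phi_22 rho(2)]
    numerator   = -0.1131 - (0.476855)(0.2098) - (-0.01437)(0.4701) = -0.20638906
    denominator = 1 - (0.476855)(0.4701) - (-0.01437)(0.2098) = 0.77884514
  phi_33 = -0.20638906 / 0.77884514 = -0.265.
Therefore phi_{33} = -0.2650.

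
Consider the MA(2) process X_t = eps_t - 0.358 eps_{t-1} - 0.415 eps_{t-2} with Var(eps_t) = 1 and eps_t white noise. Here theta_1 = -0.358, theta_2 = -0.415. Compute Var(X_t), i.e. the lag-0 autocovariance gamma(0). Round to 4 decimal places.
\gamma(0) = 1.3004

For an MA(q) process X_t = eps_t + sum_i theta_i eps_{t-i} with
Var(eps_t) = sigma^2, the variance is
  gamma(0) = sigma^2 * (1 + sum_i theta_i^2).
  sum_i theta_i^2 = (-0.358)^2 + (-0.415)^2 = 0.128164 + 0.172225 = 0.300389.
  gamma(0) = 1 * (1 + 0.300389) = 1 * 1.300389 = 1.300389, which rounds to 1.3004.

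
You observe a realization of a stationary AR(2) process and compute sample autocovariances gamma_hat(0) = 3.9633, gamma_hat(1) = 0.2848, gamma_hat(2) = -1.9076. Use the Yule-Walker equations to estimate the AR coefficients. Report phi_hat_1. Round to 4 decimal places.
\hat\phi_{1} = 0.1070

The Yule-Walker equations for an AR(p) process read, in matrix form,
  Gamma_p phi = r_p,   with   (Gamma_p)_{ij} = gamma(|i - j|),
                       (r_p)_i = gamma(i),   i,j = 1..p.
Substitute the sample gammas (Toeplitz matrix and right-hand side of size 2):
  Gamma_p = [[3.9633, 0.2848], [0.2848, 3.9633]]
  r_p     = [0.2848, -1.9076]
Written out:
  3.9633 phi_1 + 0.2848 phi_2 = 0.2848
  0.2848 phi_1 + 3.9633 phi_2 = -1.9076
Solve by Cramer's rule:
  det = gamma(0)^2 - gamma(1)^2 = (3.9633)^2 - (0.2848)^2 = 15.70774689 - 0.08111104 = 15.62663585
  phi_hat_1 = [gamma(1) gamma(0) - gamma(1) gamma(2)] / det = [(0.2848)(3.9633) - (0.2848)(-1.9076)] / 15.62663585 = 1.67203232 / 15.62663585 = 0.107
  phi_hat_2 = [gamma(0) gamma(2) - gamma(1)^2] / det = [(3.9633)(-1.9076) - (0.2848)^2] / 15.62663585 = -7.64150212 / 15.62663585 = -0.489
So phi_hat = [0.1070, -0.4890].
Therefore phi_hat_1 = 0.1070.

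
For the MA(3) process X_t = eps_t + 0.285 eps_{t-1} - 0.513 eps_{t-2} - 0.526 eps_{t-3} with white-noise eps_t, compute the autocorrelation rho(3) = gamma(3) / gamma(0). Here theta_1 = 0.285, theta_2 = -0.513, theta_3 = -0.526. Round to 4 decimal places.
\rho(3) = -0.3245

For an MA(q) process with theta_0 = 1, the autocovariance is
  gamma(k) = sigma^2 * sum_{i=0..q-k} theta_i * theta_{i+k},
and rho(k) = gamma(k) / gamma(0). Sigma^2 cancels.
  numerator   = (1)*(-0.526) = -0.526.
  denominator = (1)^2 + (0.285)^2 + (-0.513)^2 + (-0.526)^2 = 1.62107.
  rho(3) = -0.526 / 1.62107 = -0.3245.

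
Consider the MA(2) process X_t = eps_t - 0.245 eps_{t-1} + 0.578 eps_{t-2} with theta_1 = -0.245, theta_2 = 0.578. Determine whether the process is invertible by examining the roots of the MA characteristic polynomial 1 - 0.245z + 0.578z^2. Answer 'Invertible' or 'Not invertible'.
\text{Invertible}

The MA(q) characteristic polynomial is P(z) = 1 - 0.245z + 0.578z^2.
Invertibility requires all roots to lie outside the unit circle, i.e. |z| > 1 for every root.
Set 1 + (-0.245) z + (0.578) z^2 = 0, i.e. a z^2 + b z + c = 0 with a = 0.578, b = -0.245, c = 1.
Discriminant D = b^2 - 4ac = (-0.245)^2 - 4*(0.578)*1 = 0.060025 - (2.312) = -2.251975.
D < 0, so the roots are the complex-conjugate pair z = (-b +/- i sqrt(-D)) / (2a) = 0.2119 +/- 1.2981i.
For a conjugate pair |z|^2 = z * conj(z) = (product of roots) = c/a = 1/(0.578) = 1.730104, so |z| = sqrt(1.730104) = 1.3153 for both roots.
Moduli of all roots: 1.3153, 1.3153.
All moduli strictly greater than 1? Yes.
Verdict: Invertible.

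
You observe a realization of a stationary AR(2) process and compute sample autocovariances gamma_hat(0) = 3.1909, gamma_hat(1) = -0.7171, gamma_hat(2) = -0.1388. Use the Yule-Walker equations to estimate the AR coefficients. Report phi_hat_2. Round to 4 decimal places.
\hat\phi_{2} = -0.0990

The Yule-Walker equations for an AR(p) process read, in matrix form,
  Gamma_p phi = r_p,   with   (Gamma_p)_{ij} = gamma(|i - j|),
                       (r_p)_i = gamma(i),   i,j = 1..p.
Substitute the sample gammas (Toeplitz matrix and right-hand side of size 2):
  Gamma_p = [[3.1909, -0.7171], [-0.7171, 3.1909]]
  r_p     = [-0.7171, -0.1388]
Written out:
  3.1909 phi_1 - 0.7171 phi_2 = -0.7171
  -0.7171 phi_1 + 3.1909 phi_2 = -0.1388
Solve by Cramer's rule:
  det = gamma(0)^2 - gamma(1)^2 = (3.1909)^2 - (-0.7171)^2 = 10.18184281 - 0.51423241 = 9.6676104
  phi_hat_1 = [gamma(1) gamma(0) - gamma(1) gamma(2)] / det = [(-0.7171)(3.1909) - (-0.7171)(-0.1388)] / 9.6676104 = -2.38772787 / 9.6676104 = -0.247
  phi_hat_2 = [gamma(0) gamma(2) - gamma(1)^2] / det = [(3.1909)(-0.1388) - (-0.7171)^2] / 9.6676104 = -0.95712933 / 9.6676104 = -0.099
So phi_hat = [-0.2470, -0.0990].
Therefore phi_hat_2 = -0.0990.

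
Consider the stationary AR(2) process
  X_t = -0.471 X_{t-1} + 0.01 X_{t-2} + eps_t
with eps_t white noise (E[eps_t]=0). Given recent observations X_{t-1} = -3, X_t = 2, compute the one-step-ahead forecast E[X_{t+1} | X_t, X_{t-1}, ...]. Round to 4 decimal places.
E[X_{t+1} \mid \mathcal F_t] = -0.9720

For an AR(p) model X_t = c + sum_i phi_i X_{t-i} + eps_t, the
one-step-ahead conditional mean is
  E[X_{t+1} | X_t, ...] = c + sum_i phi_i X_{t+1-i}.
Substitute known values:
  E[X_{t+1} | ...] = (-0.471) * (2) + (0.01) * (-3)
                   = -0.9720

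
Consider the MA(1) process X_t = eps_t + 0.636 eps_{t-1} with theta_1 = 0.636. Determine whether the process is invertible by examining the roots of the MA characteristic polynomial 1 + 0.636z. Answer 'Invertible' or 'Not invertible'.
\text{Invertible}

The MA(q) characteristic polynomial is P(z) = 1 + 0.636z.
Invertibility requires all roots to lie outside the unit circle, i.e. |z| > 1 for every root.
This is linear in z: 1 + (0.636) z = 0  =>  z = -1/(0.636) = -1.572327,  |z| = 1.572327.
Moduli of all roots: 1.5723.
All moduli strictly greater than 1? Yes.
Verdict: Invertible.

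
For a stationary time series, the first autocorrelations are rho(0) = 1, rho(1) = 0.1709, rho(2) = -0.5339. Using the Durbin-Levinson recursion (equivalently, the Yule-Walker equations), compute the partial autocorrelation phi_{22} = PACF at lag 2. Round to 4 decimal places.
\phi_{22} = -0.5800

The PACF at lag k is phi_{kk}, the last component of the solution
to the Yule-Walker system G_k phi = r_k where
  (G_k)_{ij} = rho(|i - j|), (r_k)_i = rho(i), i,j = 1..k.
Equivalently, Durbin-Levinson gives phi_{kk} iteratively:
  phi_{11} = rho(1)
  phi_{kk} = [rho(k) - sum_{j=1..k-1} phi_{k-1,j} rho(k-j)]
            / [1 - sum_{j=1..k-1} phi_{k-1,j} rho(j)],
  phi_{k,j} = phi_{k-1,j} - phi_{kk} phi_{k-1,k-j},  j = 1..k-1.
Step k = 1:
  phi_11 = rho(1) = 0.1709.
Step k = 2:
  phi_22 = [rho(2) - phi_11 rho(1)] / [1 - phi_11 rho(1)] = [-0.5339 - (0.1709)(0.1709)] / [1 - (0.1709)(0.1709)]
         = -0.56310681 / 0.97079319 = -0.58.
Therefore phi_{22} = -0.5800.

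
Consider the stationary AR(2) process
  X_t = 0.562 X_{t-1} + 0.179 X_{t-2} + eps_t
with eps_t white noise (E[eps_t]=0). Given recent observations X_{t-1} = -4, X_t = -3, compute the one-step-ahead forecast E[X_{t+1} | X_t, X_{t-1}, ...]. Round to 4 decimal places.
E[X_{t+1} \mid \mathcal F_t] = -2.4020

For an AR(p) model X_t = c + sum_i phi_i X_{t-i} + eps_t, the
one-step-ahead conditional mean is
  E[X_{t+1} | X_t, ...] = c + sum_i phi_i X_{t+1-i}.
Substitute known values:
  E[X_{t+1} | ...] = (0.562) * (-3) + (0.179) * (-4)
                   = -2.4020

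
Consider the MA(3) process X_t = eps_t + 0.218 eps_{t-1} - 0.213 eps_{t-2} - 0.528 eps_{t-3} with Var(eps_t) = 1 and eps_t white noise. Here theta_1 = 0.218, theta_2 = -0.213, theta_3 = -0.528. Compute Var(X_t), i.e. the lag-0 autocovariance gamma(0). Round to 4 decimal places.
\gamma(0) = 1.3717

For an MA(q) process X_t = eps_t + sum_i theta_i eps_{t-i} with
Var(eps_t) = sigma^2, the variance is
  gamma(0) = sigma^2 * (1 + sum_i theta_i^2).
  sum_i theta_i^2 = (0.218)^2 + (-0.213)^2 + (-0.528)^2 = 0.047524 + 0.045369 + 0.278784 = 0.371677.
  gamma(0) = 1 * (1 + 0.371677) = 1 * 1.371677 = 1.371677, which rounds to 1.3717.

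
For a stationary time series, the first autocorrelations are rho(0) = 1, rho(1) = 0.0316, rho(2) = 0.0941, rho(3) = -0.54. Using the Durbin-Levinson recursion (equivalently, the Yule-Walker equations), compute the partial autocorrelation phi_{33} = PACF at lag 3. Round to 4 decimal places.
\phi_{33} = -0.5510

The PACF at lag k is phi_{kk}, the last component of the solution
to the Yule-Walker system G_k phi = r_k where
  (G_k)_{ij} = rho(|i - j|), (r_k)_i = rho(i), i,j = 1..k.
Equivalently, Durbin-Levinson gives phi_{kk} iteratively:
  phi_{11} = rho(1)
  phi_{kk} = [rho(k) - sum_{j=1..k-1} phi_{k-1,j} rho(k-j)]
            / [1 - sum_{j=1..k-1} phi_{k-1,j} rho(j)],
  phi_{k,j} = phi_{k-1,j} - phi_{kk} phi_{k-1,k-j},  j = 1..k-1.
Step k = 1:
  phi_11 = rho(1) = 0.0316.
Step k = 2:
  phi_22 = [rho(2) - phi_11 rho(1)] / [1 - phi_11 rho(1)] = [0.0941 - (0.0316)(0.0316)] / [1 - (0.0316)(0.0316)]
         = 0.09310144 / 0.99900144 = 0.093195.
  Update: phi_21 = phi_11 - phi_22 phi_11 = 0.0316 - (0.093195)(0.0316) = 0.028655.
Step k = 3:
  phi_33 = [rho(3) - phi_21 rho(2) - phi_22 rho(1)] / [1 - phi_21 rho(1) - phi_22 rho(2)]
    numerator   = -0.54 - (0.028655)(0.0941) - (0.093195)(0.0316) = -0.54564139
    denominator = 1 - (0.028655)(0.0316) - (0.093195)(0.0941) = 0.9903249
  phi_33 = -0.54564139 / 0.9903249 = -0.551.
Therefore phi_{33} = -0.5510.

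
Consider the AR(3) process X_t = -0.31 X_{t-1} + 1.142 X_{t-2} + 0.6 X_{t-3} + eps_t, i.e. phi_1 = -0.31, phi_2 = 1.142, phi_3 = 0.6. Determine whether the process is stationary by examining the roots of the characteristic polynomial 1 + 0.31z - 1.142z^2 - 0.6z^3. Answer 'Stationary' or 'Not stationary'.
\text{Not stationary}

The AR(p) characteristic polynomial is P(z) = 1 + 0.31z - 1.142z^2 - 0.6z^3.
Stationarity requires all roots to lie outside the unit circle, i.e. |z| > 1 for every root.
Degree 3: look for a simple real root z0 first, then factor out (1 - z/z0) and solve the remaining quadratic.
Testing z0 = -1.25: P(-1.25) = 1 + (0.31)(-1.25) + (-1.142)(-1.25)^2 + (-0.6)(-1.25)^3
  = 1 + (-0.3875) + (-1.784375) + (1.171875) = 0.  So z_0 = -1.25 is a root, |z_0| = 1.25.
Divide out the factor (1 + 0.8 z) = (1 - z/z0) (since 1/z0 = -0.8):
  P(z) = (1 + 0.8 z)(1 + (-0.49) z + (-0.75) z^2)
  [check: z-coef -0.49 - (-0.8) = 0.31; z^2-coef -0.75 - (-0.8)(-0.49) = -1.142; z^3-coef -(-0.8)(-0.75) = -0.6.]
Remaining roots from the quadratic factor 1 + (-0.49) z + (-0.75) z^2:
  Set 1 + (-0.49) z + (-0.75) z^2 = 0, i.e. a z^2 + b z + c = 0 with a = -0.75, b = -0.49, c = 1.
  Discriminant D = b^2 - 4ac = (-0.49)^2 - 4*(-0.75)*1 = 0.2401 - (-3) = 3.2401.
  D >= 0, so the roots are real: z = (-b +/- sqrt(D)) / (2a) = (0.49 +/- 1.800028) / (-1.5).
    z_1 = (0.49 + 1.800028) / (-1.5) = -1.5267,   |z_1| = 1.5267.
    z_2 = (0.49 - 1.800028) / (-1.5) = 0.8734,   |z_2| = 0.8734.
Moduli of all roots: 1.2500, 1.5267, 0.8734.
All moduli strictly greater than 1? No.
Verdict: Not stationary.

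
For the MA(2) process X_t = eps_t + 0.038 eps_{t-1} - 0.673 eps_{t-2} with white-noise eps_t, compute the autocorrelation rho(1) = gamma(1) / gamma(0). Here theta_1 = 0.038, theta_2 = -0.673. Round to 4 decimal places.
\rho(1) = 0.0085

For an MA(q) process with theta_0 = 1, the autocovariance is
  gamma(k) = sigma^2 * sum_{i=0..q-k} theta_i * theta_{i+k},
and rho(k) = gamma(k) / gamma(0). Sigma^2 cancels.
  numerator   = (1)*(0.038) + (0.038)*(-0.673) = 0.012426.
  denominator = (1)^2 + (0.038)^2 + (-0.673)^2 = 1.454373.
  rho(1) = 0.012426 / 1.454373 = 0.0085.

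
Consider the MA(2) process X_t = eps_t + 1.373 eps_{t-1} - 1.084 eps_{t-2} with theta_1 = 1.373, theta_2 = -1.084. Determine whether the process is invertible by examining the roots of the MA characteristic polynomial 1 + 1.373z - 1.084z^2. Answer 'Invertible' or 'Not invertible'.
\text{Not invertible}

The MA(q) characteristic polynomial is P(z) = 1 + 1.373z - 1.084z^2.
Invertibility requires all roots to lie outside the unit circle, i.e. |z| > 1 for every root.
Set 1 + (1.373) z + (-1.084) z^2 = 0, i.e. a z^2 + b z + c = 0 with a = -1.084, b = 1.373, c = 1.
Discriminant D = b^2 - 4ac = (1.373)^2 - 4*(-1.084)*1 = 1.885129 - (-4.336) = 6.221129.
D >= 0, so the roots are real: z = (-b +/- sqrt(D)) / (2a) = (-1.373 +/- 2.494219) / (-2.168).
  z_1 = (-1.373 + 2.494219) / (-2.168) = -0.5172,   |z_1| = 0.5172.
  z_2 = (-1.373 - 2.494219) / (-2.168) = 1.7838,   |z_2| = 1.7838.
Moduli of all roots: 0.5172, 1.7838.
All moduli strictly greater than 1? No.
Verdict: Not invertible.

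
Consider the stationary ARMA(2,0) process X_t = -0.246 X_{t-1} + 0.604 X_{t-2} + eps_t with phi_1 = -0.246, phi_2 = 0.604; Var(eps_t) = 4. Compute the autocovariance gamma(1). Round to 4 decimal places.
\gamma(1) = -6.3704

Multiply the model equation by X_{t-k} and take expectations. With theta_0 = psi_0 = 1 and psi_j the MA(infinity) weights, this gives
  gamma(k) - sum_i phi_i gamma(k-i) = c_k,
  c_k = sigma^2 * sum_{j=k..q} theta_j psi_{j-k}   (c_k = 0 for k > q),
using gamma(-m) = gamma(m).
Pure AR (q = 0): c_0 = sigma^2 = 4, c_k = 0 for k >= 1.
Equations for k = 0, 1, 2 (AR order 2, c_2 = 0):
  (E0) gamma(0) = phi_1 gamma(1) + phi_2 gamma(2) + c_0
  (E1) gamma(1) = phi_1 gamma(0) + phi_2 gamma(1) + c_1
  (E2) gamma(2) = phi_1 gamma(1) + phi_2 gamma(0)
From (E1): gamma(1) = A gamma(0) + B with
  A = phi_1 / (1 - phi_2) = -0.246 / 0.396 = -0.621212,   B = c_1 / (1 - phi_2) = 0 / 0.396 = 0.
Insert (E2) into (E0): gamma(0) (1 - phi_2^2) = phi_1 (1 + phi_2) gamma(1) + c_0.
  phi_1 (1 + phi_2) = (-0.246)(1.604) = -0.394584,   1 - phi_2^2 = 0.635184.
Replace gamma(1) by A gamma(0) + B and collect gamma(0):
  gamma(0) [0.635184 - (-0.394584)(-0.621212)] = c_0 = 4
  gamma(0) * 0.390064 = 4
  gamma(0) = 4 / 0.390064 = 10.254737.
  gamma(1) = A gamma(0) = (-0.621212)(10.254737) = -6.370367.
Therefore gamma(1) = -6.3704 (to 4 decimal places).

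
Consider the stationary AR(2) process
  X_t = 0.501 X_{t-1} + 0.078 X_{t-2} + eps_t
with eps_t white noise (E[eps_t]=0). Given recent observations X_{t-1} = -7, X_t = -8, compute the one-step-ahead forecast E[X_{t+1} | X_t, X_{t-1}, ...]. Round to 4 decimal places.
E[X_{t+1} \mid \mathcal F_t] = -4.5540

For an AR(p) model X_t = c + sum_i phi_i X_{t-i} + eps_t, the
one-step-ahead conditional mean is
  E[X_{t+1} | X_t, ...] = c + sum_i phi_i X_{t+1-i}.
Substitute known values:
  E[X_{t+1} | ...] = (0.501) * (-8) + (0.078) * (-7)
                   = -4.5540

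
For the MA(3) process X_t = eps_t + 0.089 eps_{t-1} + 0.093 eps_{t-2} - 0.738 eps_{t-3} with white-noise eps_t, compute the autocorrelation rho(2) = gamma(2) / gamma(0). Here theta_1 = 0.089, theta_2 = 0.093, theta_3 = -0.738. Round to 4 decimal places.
\rho(2) = 0.0175

For an MA(q) process with theta_0 = 1, the autocovariance is
  gamma(k) = sigma^2 * sum_{i=0..q-k} theta_i * theta_{i+k},
and rho(k) = gamma(k) / gamma(0). Sigma^2 cancels.
  numerator   = (1)*(0.093) + (0.089)*(-0.738) = 0.027318.
  denominator = (1)^2 + (0.089)^2 + (0.093)^2 + (-0.738)^2 = 1.561214.
  rho(2) = 0.027318 / 1.561214 = 0.0175.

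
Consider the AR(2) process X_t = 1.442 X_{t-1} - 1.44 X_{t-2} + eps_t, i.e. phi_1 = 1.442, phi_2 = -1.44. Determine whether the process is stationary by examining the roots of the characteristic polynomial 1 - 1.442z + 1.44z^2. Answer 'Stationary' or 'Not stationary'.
\text{Not stationary}

The AR(p) characteristic polynomial is P(z) = 1 - 1.442z + 1.44z^2.
Stationarity requires all roots to lie outside the unit circle, i.e. |z| > 1 for every root.
Set 1 + (-1.442) z + (1.44) z^2 = 0, i.e. a z^2 + b z + c = 0 with a = 1.44, b = -1.442, c = 1.
Discriminant D = b^2 - 4ac = (-1.442)^2 - 4*(1.44)*1 = 2.079364 - (5.76) = -3.680636.
D < 0, so the roots are the complex-conjugate pair z = (-b +/- i sqrt(-D)) / (2a) = 0.5007 +/- 0.6661i.
For a conjugate pair |z|^2 = z * conj(z) = (product of roots) = c/a = 1/(1.44) = 0.694444, so |z| = sqrt(0.694444) = 0.8333 for both roots.
Moduli of all roots: 0.8333, 0.8333.
All moduli strictly greater than 1? No.
Verdict: Not stationary.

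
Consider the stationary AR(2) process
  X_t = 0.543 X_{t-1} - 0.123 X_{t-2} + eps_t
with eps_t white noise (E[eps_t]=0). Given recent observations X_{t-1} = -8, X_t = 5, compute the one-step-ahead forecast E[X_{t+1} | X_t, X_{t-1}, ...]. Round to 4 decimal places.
E[X_{t+1} \mid \mathcal F_t] = 3.6990

For an AR(p) model X_t = c + sum_i phi_i X_{t-i} + eps_t, the
one-step-ahead conditional mean is
  E[X_{t+1} | X_t, ...] = c + sum_i phi_i X_{t+1-i}.
Substitute known values:
  E[X_{t+1} | ...] = (0.543) * (5) + (-0.123) * (-8)
                   = 3.6990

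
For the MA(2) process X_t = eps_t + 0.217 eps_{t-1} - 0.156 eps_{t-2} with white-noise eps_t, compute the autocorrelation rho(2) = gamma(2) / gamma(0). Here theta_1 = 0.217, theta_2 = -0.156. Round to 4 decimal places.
\rho(2) = -0.1456

For an MA(q) process with theta_0 = 1, the autocovariance is
  gamma(k) = sigma^2 * sum_{i=0..q-k} theta_i * theta_{i+k},
and rho(k) = gamma(k) / gamma(0). Sigma^2 cancels.
  numerator   = (1)*(-0.156) = -0.156.
  denominator = (1)^2 + (0.217)^2 + (-0.156)^2 = 1.071425.
  rho(2) = -0.156 / 1.071425 = -0.1456.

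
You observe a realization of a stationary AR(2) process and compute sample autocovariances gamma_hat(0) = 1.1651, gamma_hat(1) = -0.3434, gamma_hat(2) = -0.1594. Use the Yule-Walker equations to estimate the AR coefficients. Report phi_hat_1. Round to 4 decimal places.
\hat\phi_{1} = -0.3669

The Yule-Walker equations for an AR(p) process read, in matrix form,
  Gamma_p phi = r_p,   with   (Gamma_p)_{ij} = gamma(|i - j|),
                       (r_p)_i = gamma(i),   i,j = 1..p.
Substitute the sample gammas (Toeplitz matrix and right-hand side of size 2):
  Gamma_p = [[1.1651, -0.3434], [-0.3434, 1.1651]]
  r_p     = [-0.3434, -0.1594]
Written out:
  1.1651 phi_1 - 0.3434 phi_2 = -0.3434
  -0.3434 phi_1 + 1.1651 phi_2 = -0.1594
Solve by Cramer's rule:
  det = gamma(0)^2 - gamma(1)^2 = (1.1651)^2 - (-0.3434)^2 = 1.35745801 - 0.11792356 = 1.23953445
  phi_hat_1 = [gamma(1) gamma(0) - gamma(1) gamma(2)] / det = [(-0.3434)(1.1651) - (-0.3434)(-0.1594)] / 1.23953445 = -0.4548333 / 1.23953445 = -0.3669
  phi_hat_2 = [gamma(0) gamma(2) - gamma(1)^2] / det = [(1.1651)(-0.1594) - (-0.3434)^2] / 1.23953445 = -0.3036405 / 1.23953445 = -0.245
So phi_hat = [-0.3669, -0.2450].
Therefore phi_hat_1 = -0.3669.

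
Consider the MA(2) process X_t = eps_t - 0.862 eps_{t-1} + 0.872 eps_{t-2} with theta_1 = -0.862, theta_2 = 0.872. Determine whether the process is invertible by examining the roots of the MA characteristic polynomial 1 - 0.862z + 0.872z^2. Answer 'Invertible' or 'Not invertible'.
\text{Invertible}

The MA(q) characteristic polynomial is P(z) = 1 - 0.862z + 0.872z^2.
Invertibility requires all roots to lie outside the unit circle, i.e. |z| > 1 for every root.
Set 1 + (-0.862) z + (0.872) z^2 = 0, i.e. a z^2 + b z + c = 0 with a = 0.872, b = -0.862, c = 1.
Discriminant D = b^2 - 4ac = (-0.862)^2 - 4*(0.872)*1 = 0.743044 - (3.488) = -2.744956.
D < 0, so the roots are the complex-conjugate pair z = (-b +/- i sqrt(-D)) / (2a) = 0.4943 +/- 0.95i.
For a conjugate pair |z|^2 = z * conj(z) = (product of roots) = c/a = 1/(0.872) = 1.146789, so |z| = sqrt(1.146789) = 1.0709 for both roots.
Moduli of all roots: 1.0709, 1.0709.
All moduli strictly greater than 1? Yes.
Verdict: Invertible.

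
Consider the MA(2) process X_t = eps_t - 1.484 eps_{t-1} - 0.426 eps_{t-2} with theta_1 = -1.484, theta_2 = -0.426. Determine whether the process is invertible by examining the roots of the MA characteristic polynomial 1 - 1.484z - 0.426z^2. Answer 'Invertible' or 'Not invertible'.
\text{Not invertible}

The MA(q) characteristic polynomial is P(z) = 1 - 1.484z - 0.426z^2.
Invertibility requires all roots to lie outside the unit circle, i.e. |z| > 1 for every root.
Set 1 + (-1.484) z + (-0.426) z^2 = 0, i.e. a z^2 + b z + c = 0 with a = -0.426, b = -1.484, c = 1.
Discriminant D = b^2 - 4ac = (-1.484)^2 - 4*(-0.426)*1 = 2.202256 - (-1.704) = 3.906256.
D >= 0, so the roots are real: z = (-b +/- sqrt(D)) / (2a) = (1.484 +/- 1.976425) / (-0.852).
  z_1 = (1.484 + 1.976425) / (-0.852) = -4.0615,   |z_1| = 4.0615.
  z_2 = (1.484 - 1.976425) / (-0.852) = 0.578,   |z_2| = 0.578.
Moduli of all roots: 4.0615, 0.5780.
All moduli strictly greater than 1? No.
Verdict: Not invertible.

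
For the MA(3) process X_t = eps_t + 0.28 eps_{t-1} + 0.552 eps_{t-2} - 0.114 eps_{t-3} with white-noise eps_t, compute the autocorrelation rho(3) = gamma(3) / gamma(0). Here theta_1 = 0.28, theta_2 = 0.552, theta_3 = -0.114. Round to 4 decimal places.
\rho(3) = -0.0817

For an MA(q) process with theta_0 = 1, the autocovariance is
  gamma(k) = sigma^2 * sum_{i=0..q-k} theta_i * theta_{i+k},
and rho(k) = gamma(k) / gamma(0). Sigma^2 cancels.
  numerator   = (1)*(-0.114) = -0.114.
  denominator = (1)^2 + (0.28)^2 + (0.552)^2 + (-0.114)^2 = 1.3961.
  rho(3) = -0.114 / 1.3961 = -0.0817.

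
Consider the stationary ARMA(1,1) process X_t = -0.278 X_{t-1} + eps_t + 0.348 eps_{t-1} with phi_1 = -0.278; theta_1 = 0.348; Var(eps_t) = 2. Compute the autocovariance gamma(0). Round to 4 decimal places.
\gamma(0) = 2.0106

Multiply the model equation by X_{t-k} and take expectations. With theta_0 = psi_0 = 1 and psi_j the MA(infinity) weights, this gives
  gamma(k) - sum_i phi_i gamma(k-i) = c_k,
  c_k = sigma^2 * sum_{j=k..q} theta_j psi_{j-k}   (c_k = 0 for k > q),
using gamma(-m) = gamma(m).
psi-weights needed (psi_j = theta_j + sum_i phi_i psi_{j-i}):
  psi_1 = theta_1 + phi_1 = 0.348 + (-0.278) = 0.07
Right-hand sides:
  c_0 = sigma^2 (1 + theta_1 psi_1) = 2 * (1 + (0.348)(0.07)) = 2 * 1.02436 = 2.04872
  c_1 = sigma^2 theta_1 = 2 * (0.348) = 0.696
  c_2 = 0
Equations for k = 0 and k = 1 (AR order 1):
  gamma(0) = phi_1 gamma(1) + c_0
  gamma(1) = phi_1 gamma(0) + c_1
Substituting the second into the first: gamma(0) (1 - phi_1^2) = c_0 + phi_1 c_1, so
  gamma(0) = (c_0 + phi_1 c_1) / (1 - phi_1^2) = (2.04872 + (-0.278)(0.696)) / (1 - (-0.278)^2) = 1.855232 / 0.922716 = 2.010621.
Therefore gamma(0) = 2.0106 (to 4 decimal places).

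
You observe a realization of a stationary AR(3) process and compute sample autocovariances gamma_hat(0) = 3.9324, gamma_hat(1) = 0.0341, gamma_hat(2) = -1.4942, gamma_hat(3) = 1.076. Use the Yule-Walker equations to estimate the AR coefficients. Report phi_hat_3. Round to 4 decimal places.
\hat\phi_{3} = 0.3290

The Yule-Walker equations for an AR(p) process read, in matrix form,
  Gamma_p phi = r_p,   with   (Gamma_p)_{ij} = gamma(|i - j|),
                       (r_p)_i = gamma(i),   i,j = 1..p.
Substitute the sample gammas (Toeplitz matrix and right-hand side of size 3):
  Gamma_p = [[3.9324, 0.0341, -1.4942], [0.0341, 3.9324, 0.0341], [-1.4942, 0.0341, 3.9324]]
  r_p     = [0.0341, -1.4942, 1.076]
Written out (R1..R3):
  (R1) 3.9324 phi_1 + 0.0341 phi_2 - 1.4942 phi_3 = 0.0341
  (R2) 0.0341 phi_1 + 3.9324 phi_2 + 0.0341 phi_3 = -1.4942
  (R3) -1.4942 phi_1 + 0.0341 phi_2 + 3.9324 phi_3 = 1.076
Gaussian elimination:
  R2 <- R2 - (0.0341/3.9324) R1 = R2 - (0.008672) R1:  3.932104 phi_2 + 0.047057 phi_3 = -1.494496
  R3 <- R3 - (-1.4942/3.9324) R1 = R3 - (-0.379972) R1:  0.047057 phi_2 + 3.364647 phi_3 = 1.088957
  R3 <- R3 - (0.047057/3.932104) R2 = R3 - (0.011967) R2:  3.364083 phi_3 = 1.106842
Back-substitution:
  phi_hat_3 = 1.106842 / 3.364083 = 0.329017
  phi_hat_2 = (-1.494496 - (0.047057)(0.329017)) / 3.932104 = -0.384013
  phi_hat_1 = (0.0341 - (0.0341)(-0.384013) - (-1.4942)(0.329017)) / 3.9324 = 0.137019
So phi_hat = [0.1370, -0.3840, 0.3290].
Therefore phi_hat_3 = 0.3290.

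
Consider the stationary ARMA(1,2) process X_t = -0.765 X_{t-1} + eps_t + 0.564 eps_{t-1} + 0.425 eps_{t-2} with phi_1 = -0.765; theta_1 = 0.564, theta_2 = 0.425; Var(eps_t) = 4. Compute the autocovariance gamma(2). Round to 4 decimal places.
\gamma(2) = 4.5615

Multiply the model equation by X_{t-k} and take expectations. With theta_0 = psi_0 = 1 and psi_j the MA(infinity) weights, this gives
  gamma(k) - sum_i phi_i gamma(k-i) = c_k,
  c_k = sigma^2 * sum_{j=k..q} theta_j psi_{j-k}   (c_k = 0 for k > q),
using gamma(-m) = gamma(m).
psi-weights needed (psi_j = theta_j + sum_i phi_i psi_{j-i}):
  psi_1 = theta_1 + phi_1 = 0.564 + (-0.765) = -0.201
  psi_2 = theta_2 + phi_1 psi_1 = 0.425 + (-0.765)(-0.201) = 0.578765
Right-hand sides:
  c_0 = sigma^2 (1 + theta_1 psi_1 + theta_2 psi_2) = 4 * (1 + (0.564)(-0.201) + (0.425)(0.578765)) = 4 * 1.132611 = 4.530444
  c_1 = sigma^2 (theta_1 + theta_2 psi_1) = 4 * (0.564 + (0.425)(-0.201)) = 1.9143
  c_2 = sigma^2 theta_2 = 4 * (0.425) = 1.7
Equations for k = 0 and k = 1 (AR order 1):
  gamma(0) = phi_1 gamma(1) + c_0
  gamma(1) = phi_1 gamma(0) + c_1
Substituting the second into the first: gamma(0) (1 - phi_1^2) = c_0 + phi_1 c_1, so
  gamma(0) = (c_0 + phi_1 c_1) / (1 - phi_1^2) = (4.530444 + (-0.765)(1.9143)) / (1 - (-0.765)^2) = 3.066005 / 0.414775 = 7.391972.
  gamma(1) = phi_1 gamma(0) + c_1 = (-0.765)(7.391972) + (1.9143) = -3.740558.
For k = 2: gamma(2) = phi_1 gamma(1) + c_2
  = (-0.765)(-3.740558) + (1.7) = 4.561527.
Therefore gamma(2) = 4.5615 (to 4 decimal places).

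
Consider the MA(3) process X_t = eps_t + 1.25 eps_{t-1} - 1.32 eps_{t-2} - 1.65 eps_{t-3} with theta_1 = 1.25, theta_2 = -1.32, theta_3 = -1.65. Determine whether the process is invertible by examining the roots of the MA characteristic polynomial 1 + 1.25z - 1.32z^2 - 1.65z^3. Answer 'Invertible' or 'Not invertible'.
\text{Not invertible}

The MA(q) characteristic polynomial is P(z) = 1 + 1.25z - 1.32z^2 - 1.65z^3.
Invertibility requires all roots to lie outside the unit circle, i.e. |z| > 1 for every root.
Degree 3: look for a simple real root z0 first, then factor out (1 - z/z0) and solve the remaining quadratic.
Testing z0 = -0.8: P(-0.8) = 1 + (1.25)(-0.8) + (-1.32)(-0.8)^2 + (-1.65)(-0.8)^3
  = 1 + (-1) + (-0.8448) + (0.8448) = 0.  So z_0 = -0.8 is a root, |z_0| = 0.8.
Divide out the factor (1 + 1.25 z) = (1 - z/z0) (since 1/z0 = -1.25):
  P(z) = (1 + 1.25 z)(1 + (0) z + (-1.32) z^2)
  [check: z-coef 0 - (-1.25) = 1.25; z^2-coef -1.32 - (-1.25)(0) = -1.32; z^3-coef -(-1.25)(-1.32) = -1.65.]
Remaining roots from the quadratic factor 1 + (0) z + (-1.32) z^2:
  Set 1 + (0) z + (-1.32) z^2 = 0, i.e. a z^2 + b z + c = 0 with a = -1.32, b = 0, c = 1.
  Discriminant D = b^2 - 4ac = (0)^2 - 4*(-1.32)*1 = 0 - (-5.28) = 5.28.
  D >= 0, so the roots are real: z = (-b +/- sqrt(D)) / (2a) = (0 +/- 2.297825) / (-2.64).
    z_1 = (0 + 2.297825) / (-2.64) = -0.8704,   |z_1| = 0.8704.
    z_2 = (0 - 2.297825) / (-2.64) = 0.8704,   |z_2| = 0.8704.
Moduli of all roots: 0.8000, 0.8704, 0.8704.
All moduli strictly greater than 1? No.
Verdict: Not invertible.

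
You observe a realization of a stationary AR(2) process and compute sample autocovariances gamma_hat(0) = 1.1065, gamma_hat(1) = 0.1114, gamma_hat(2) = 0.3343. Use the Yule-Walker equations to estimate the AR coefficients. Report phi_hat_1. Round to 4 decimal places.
\hat\phi_{1} = 0.0710

The Yule-Walker equations for an AR(p) process read, in matrix form,
  Gamma_p phi = r_p,   with   (Gamma_p)_{ij} = gamma(|i - j|),
                       (r_p)_i = gamma(i),   i,j = 1..p.
Substitute the sample gammas (Toeplitz matrix and right-hand side of size 2):
  Gamma_p = [[1.1065, 0.1114], [0.1114, 1.1065]]
  r_p     = [0.1114, 0.3343]
Written out:
  1.1065 phi_1 + 0.1114 phi_2 = 0.1114
  0.1114 phi_1 + 1.1065 phi_2 = 0.3343
Solve by Cramer's rule:
  det = gamma(0)^2 - gamma(1)^2 = (1.1065)^2 - (0.1114)^2 = 1.22434225 - 0.01240996 = 1.21193229
  phi_hat_1 = [gamma(1) gamma(0) - gamma(1) gamma(2)] / det = [(0.1114)(1.1065) - (0.1114)(0.3343)] / 1.21193229 = 0.08602308 / 1.21193229 = 0.071
  phi_hat_2 = [gamma(0) gamma(2) - gamma(1)^2] / det = [(1.1065)(0.3343) - (0.1114)^2] / 1.21193229 = 0.35749299 / 1.21193229 = 0.295
So phi_hat = [0.0710, 0.2950].
Therefore phi_hat_1 = 0.0710.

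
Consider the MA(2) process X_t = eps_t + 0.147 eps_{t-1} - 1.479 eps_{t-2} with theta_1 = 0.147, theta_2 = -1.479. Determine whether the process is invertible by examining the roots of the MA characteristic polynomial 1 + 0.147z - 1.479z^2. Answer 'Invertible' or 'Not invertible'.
\text{Not invertible}

The MA(q) characteristic polynomial is P(z) = 1 + 0.147z - 1.479z^2.
Invertibility requires all roots to lie outside the unit circle, i.e. |z| > 1 for every root.
Set 1 + (0.147) z + (-1.479) z^2 = 0, i.e. a z^2 + b z + c = 0 with a = -1.479, b = 0.147, c = 1.
Discriminant D = b^2 - 4ac = (0.147)^2 - 4*(-1.479)*1 = 0.021609 - (-5.916) = 5.937609.
D >= 0, so the roots are real: z = (-b +/- sqrt(D)) / (2a) = (-0.147 +/- 2.436721) / (-2.958).
  z_1 = (-0.147 + 2.436721) / (-2.958) = -0.7741,   |z_1| = 0.7741.
  z_2 = (-0.147 - 2.436721) / (-2.958) = 0.8735,   |z_2| = 0.8735.
Moduli of all roots: 0.7741, 0.8735.
All moduli strictly greater than 1? No.
Verdict: Not invertible.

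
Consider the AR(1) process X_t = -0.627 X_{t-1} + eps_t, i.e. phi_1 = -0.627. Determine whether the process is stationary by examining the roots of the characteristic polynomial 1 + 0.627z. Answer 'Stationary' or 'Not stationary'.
\text{Stationary}

The AR(p) characteristic polynomial is P(z) = 1 + 0.627z.
Stationarity requires all roots to lie outside the unit circle, i.e. |z| > 1 for every root.
This is linear in z: 1 + (0.627) z = 0  =>  z = -1/(0.627) = -1.594896,  |z| = 1.594896.
Moduli of all roots: 1.5949.
All moduli strictly greater than 1? Yes.
Verdict: Stationary.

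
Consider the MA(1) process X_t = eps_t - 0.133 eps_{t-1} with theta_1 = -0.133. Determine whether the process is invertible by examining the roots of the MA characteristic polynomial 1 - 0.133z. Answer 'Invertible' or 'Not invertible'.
\text{Invertible}

The MA(q) characteristic polynomial is P(z) = 1 - 0.133z.
Invertibility requires all roots to lie outside the unit circle, i.e. |z| > 1 for every root.
This is linear in z: 1 + (-0.133) z = 0  =>  z = -1/(-0.133) = 7.518797,  |z| = 7.518797.
Moduli of all roots: 7.5188.
All moduli strictly greater than 1? Yes.
Verdict: Invertible.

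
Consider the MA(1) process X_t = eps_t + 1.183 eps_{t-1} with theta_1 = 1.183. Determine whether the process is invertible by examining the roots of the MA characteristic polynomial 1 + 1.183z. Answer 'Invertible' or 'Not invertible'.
\text{Not invertible}

The MA(q) characteristic polynomial is P(z) = 1 + 1.183z.
Invertibility requires all roots to lie outside the unit circle, i.e. |z| > 1 for every root.
This is linear in z: 1 + (1.183) z = 0  =>  z = -1/(1.183) = -0.845309,  |z| = 0.845309.
Moduli of all roots: 0.8453.
All moduli strictly greater than 1? No.
Verdict: Not invertible.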